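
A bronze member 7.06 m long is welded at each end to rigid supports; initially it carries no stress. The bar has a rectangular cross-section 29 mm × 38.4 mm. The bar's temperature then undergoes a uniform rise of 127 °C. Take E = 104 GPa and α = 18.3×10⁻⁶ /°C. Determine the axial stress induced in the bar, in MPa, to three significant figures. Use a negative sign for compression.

-242 MPa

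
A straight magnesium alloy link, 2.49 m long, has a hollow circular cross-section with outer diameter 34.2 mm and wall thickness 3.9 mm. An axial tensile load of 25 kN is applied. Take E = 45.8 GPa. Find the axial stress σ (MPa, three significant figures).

A = 371.2 mm².
σ = N/A = 25000/371.2 = 67.34 MPa.

67.3 MPa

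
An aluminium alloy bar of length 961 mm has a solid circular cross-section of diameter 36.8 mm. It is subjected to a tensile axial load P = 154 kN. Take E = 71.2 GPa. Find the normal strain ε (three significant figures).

A = 1064 mm².
σ = N/A = 144.8 MPa; ε = σ/E = 144.8/71200 = 2.034e-03.

0.00203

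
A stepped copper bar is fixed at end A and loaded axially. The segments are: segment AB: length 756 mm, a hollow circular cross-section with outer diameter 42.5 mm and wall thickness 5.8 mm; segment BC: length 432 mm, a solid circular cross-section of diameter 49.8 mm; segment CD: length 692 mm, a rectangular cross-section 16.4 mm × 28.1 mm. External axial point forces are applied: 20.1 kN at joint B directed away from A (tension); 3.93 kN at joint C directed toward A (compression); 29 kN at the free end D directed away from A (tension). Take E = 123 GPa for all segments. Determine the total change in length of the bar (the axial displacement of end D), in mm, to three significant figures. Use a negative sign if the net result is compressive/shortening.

Internal axial forces (sectioning from the free end, tension +): N_CD = 29 kN, N_BC = 25.07 kN, N_AB = 45.17 kN.
A_AB = 668.7 mm².
A_BC = 1948 mm².
A_CD = 460.8 mm².
δ_AB = 45170·756/(668.7·123000) = 0.4152 mm
δ_BC = 25070·432/(1948·123000) = 0.0452 mm
δ_CD = 29000·692/(460.8·123000) = 0.354 mm
δ = Σδ_i = 0.8144 mm.

0.814 mm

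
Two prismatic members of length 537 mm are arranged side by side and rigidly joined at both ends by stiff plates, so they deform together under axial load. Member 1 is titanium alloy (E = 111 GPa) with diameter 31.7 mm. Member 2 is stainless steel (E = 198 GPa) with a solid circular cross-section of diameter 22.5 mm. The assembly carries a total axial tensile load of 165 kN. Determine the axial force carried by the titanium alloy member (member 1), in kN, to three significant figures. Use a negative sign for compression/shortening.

A_1 = 789.2 mm².
A_2 = 397.6 mm².
Equal strain + equilibrium ⇒ each member carries load in proportion to AE: A₁E₁ = 87610000 N, A₂E₂ = 78730000 N, ΣAE = 166300000 N.
F₁ = P·A₁E₁/ΣAE = 165000·87610000/166300000 = 86900 N.

86.9 kN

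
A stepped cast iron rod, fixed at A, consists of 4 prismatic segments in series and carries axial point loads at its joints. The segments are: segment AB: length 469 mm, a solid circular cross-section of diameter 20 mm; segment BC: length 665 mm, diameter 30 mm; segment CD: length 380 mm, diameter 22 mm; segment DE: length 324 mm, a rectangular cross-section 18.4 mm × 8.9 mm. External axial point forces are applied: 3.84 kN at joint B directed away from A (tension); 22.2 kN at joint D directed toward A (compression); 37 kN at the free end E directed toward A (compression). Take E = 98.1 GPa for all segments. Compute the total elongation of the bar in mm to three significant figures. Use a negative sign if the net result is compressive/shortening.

Internal axial forces (sectioning from the free end, tension +): N_DE = -37 kN, N_CD = -59.2 kN, N_BC = -59.2 kN, N_AB = -55.36 kN.
A_AB = 314.2 mm².
A_BC = 706.9 mm².
A_CD = 380.1 mm².
A_DE = 163.8 mm².
δ_AB = -55360·469/(314.2·98100) = -0.8425 mm
δ_BC = -59200·665/(706.9·98100) = -0.5677 mm
δ_CD = -59200·380/(380.1·98100) = -0.6033 mm
δ_DE = -37000·324/(163.8·98100) = -0.7462 mm
δ = Σδ_i = -2.76 mm.

-2.76 mm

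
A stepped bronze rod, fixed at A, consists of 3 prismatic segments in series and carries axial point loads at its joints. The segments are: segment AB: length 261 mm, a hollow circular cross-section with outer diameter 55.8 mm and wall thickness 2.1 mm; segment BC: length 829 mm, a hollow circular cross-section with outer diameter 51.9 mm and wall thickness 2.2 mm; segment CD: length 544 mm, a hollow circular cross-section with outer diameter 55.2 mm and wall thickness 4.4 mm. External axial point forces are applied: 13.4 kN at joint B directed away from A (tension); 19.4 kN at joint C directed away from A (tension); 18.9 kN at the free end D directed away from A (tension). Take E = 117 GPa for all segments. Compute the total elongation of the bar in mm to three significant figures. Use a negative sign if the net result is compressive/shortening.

1.24 mm

Internal axial forces (sectioning from the free end, tension +): N_CD = 18.9 kN, N_BC = 38.3 kN, N_AB = 51.7 kN.
A_AB = 354.3 mm².
A_BC = 343.5 mm².
A_CD = 702.2 mm².
δ_AB = 51700·261/(354.3·117000) = 0.3255 mm
δ_BC = 38300·829/(343.5·117000) = 0.79 mm
δ_CD = 18900·544/(702.2·117000) = 0.1251 mm
δ = Σδ_i = 1.241 mm.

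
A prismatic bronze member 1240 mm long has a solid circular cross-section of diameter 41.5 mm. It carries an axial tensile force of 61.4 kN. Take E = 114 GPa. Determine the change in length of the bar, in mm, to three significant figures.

A = 1353 mm².
δ_mech = NL/(AE) = 61400·1240/(1353·114000) = 0.4937 mm.

0.494 mm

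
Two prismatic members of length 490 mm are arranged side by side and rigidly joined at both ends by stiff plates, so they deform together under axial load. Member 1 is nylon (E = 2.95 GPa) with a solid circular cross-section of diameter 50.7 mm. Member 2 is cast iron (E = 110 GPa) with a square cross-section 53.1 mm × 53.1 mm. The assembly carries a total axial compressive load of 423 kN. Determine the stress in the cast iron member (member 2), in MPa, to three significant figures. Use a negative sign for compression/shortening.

A_1 = 2019 mm².
A_2 = 2820 mm².
Equal strain + equilibrium ⇒ each member carries load in proportion to AE: A₁E₁ = 5956000 N, A₂E₂ = 310200000 N, ΣAE = 316100000 N.
σ₂ = P·E₂/ΣAE = -423000·110000/316100000 = -147.2 MPa.

-147 MPa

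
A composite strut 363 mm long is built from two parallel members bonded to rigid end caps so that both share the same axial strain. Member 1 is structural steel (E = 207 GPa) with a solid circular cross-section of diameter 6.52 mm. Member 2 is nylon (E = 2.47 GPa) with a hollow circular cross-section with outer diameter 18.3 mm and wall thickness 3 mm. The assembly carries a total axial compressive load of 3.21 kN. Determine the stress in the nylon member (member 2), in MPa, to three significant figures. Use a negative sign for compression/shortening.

A_1 = 33.39 mm².
A_2 = 144.2 mm².
Equal strain + equilibrium ⇒ each member carries load in proportion to AE: A₁E₁ = 6911000 N, A₂E₂ = 356200 N, ΣAE = 7267000 N.
σ₂ = P·E₂/ΣAE = -3210·2470/7267000 = -1.091 MPa.

-1.09 MPa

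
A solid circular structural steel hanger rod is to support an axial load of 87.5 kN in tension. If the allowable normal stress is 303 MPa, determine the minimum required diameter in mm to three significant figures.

Required area A ≥ P/σ_allow = 87500/303 = 288.8 mm².
For a solid circular section, d ≥ √(4A/π) = 19.18 mm.

19.2 mm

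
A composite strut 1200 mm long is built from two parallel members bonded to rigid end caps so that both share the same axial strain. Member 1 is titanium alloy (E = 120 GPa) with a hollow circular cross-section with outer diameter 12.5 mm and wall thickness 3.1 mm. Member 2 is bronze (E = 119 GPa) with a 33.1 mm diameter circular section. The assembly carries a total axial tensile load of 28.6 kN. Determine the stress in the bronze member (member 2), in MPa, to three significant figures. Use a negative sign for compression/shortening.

30.0 MPa

A_1 = 91.55 mm².
A_2 = 860.5 mm².
Equal strain + equilibrium ⇒ each member carries load in proportion to AE: A₁E₁ = 10990000 N, A₂E₂ = 102400000 N, ΣAE = 113400000 N.
σ₂ = P·E₂/ΣAE = 28600·119000/113400000 = 30.02 MPa.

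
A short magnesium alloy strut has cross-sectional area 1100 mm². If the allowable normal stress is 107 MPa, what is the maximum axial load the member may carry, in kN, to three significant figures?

P_max = σ_allow · A = 107 · 1100 = 117700 N = 117.7 kN.

118 kN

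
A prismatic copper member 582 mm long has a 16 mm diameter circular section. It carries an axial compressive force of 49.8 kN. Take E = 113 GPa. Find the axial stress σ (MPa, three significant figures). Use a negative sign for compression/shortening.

A = 201.1 mm².
σ = N/A = -49800/201.1 = -247.7 MPa.

-248 MPa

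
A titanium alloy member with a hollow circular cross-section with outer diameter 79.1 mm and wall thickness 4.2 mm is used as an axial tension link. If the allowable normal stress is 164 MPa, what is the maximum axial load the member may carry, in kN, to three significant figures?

A = 988.3 mm².
P_max = σ_allow · A = 164 · 988.3 = 162100 N = 162.1 kN.

162 kN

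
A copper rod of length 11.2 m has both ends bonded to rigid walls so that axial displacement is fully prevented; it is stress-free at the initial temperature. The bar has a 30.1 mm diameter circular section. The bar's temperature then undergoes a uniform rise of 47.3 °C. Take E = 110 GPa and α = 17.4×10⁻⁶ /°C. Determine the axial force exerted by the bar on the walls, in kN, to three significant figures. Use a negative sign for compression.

Free thermal expansion αLΔT = 17.4e-6 · 11200 · 47.3 = 9.218 mm.
The walls impose strain ε = −(9.218)/11200 = -8.2302e-04; σ = Eε = 110000 · -8.2302e-04 = -90.53 MPa.
Wall reaction R = σ·A = -90.53·711.6 = -64420 N = -64.42 kN.

-64.4 kN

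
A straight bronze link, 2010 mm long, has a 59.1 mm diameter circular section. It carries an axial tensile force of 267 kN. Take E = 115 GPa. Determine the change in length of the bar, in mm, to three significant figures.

1.70 mm

A = 2743 mm².
δ_mech = NL/(AE) = 267000·2010/(2743·115000) = 1.701 mm.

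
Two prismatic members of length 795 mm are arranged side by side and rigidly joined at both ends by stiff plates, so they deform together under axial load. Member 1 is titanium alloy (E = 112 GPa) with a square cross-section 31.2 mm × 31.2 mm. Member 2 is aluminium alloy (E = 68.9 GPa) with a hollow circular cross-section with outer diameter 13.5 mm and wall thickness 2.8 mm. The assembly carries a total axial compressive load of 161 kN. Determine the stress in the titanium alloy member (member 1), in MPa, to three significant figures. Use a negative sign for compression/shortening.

-156 MPa

A_1 = 973.4 mm².
A_2 = 94.12 mm².
Equal strain + equilibrium ⇒ each member carries load in proportion to AE: A₁E₁ = 109000000 N, A₂E₂ = 6485000 N, ΣAE = 115500000 N.
σ₁ = P·E₁/ΣAE = -161000·112000/115500000 = -156.1 MPa.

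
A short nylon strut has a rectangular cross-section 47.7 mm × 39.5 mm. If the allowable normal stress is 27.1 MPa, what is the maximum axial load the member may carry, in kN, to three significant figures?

51.1 kN

A = 1884 mm².
P_max = σ_allow · A = 27.1 · 1884 = 51060 N = 51.06 kN.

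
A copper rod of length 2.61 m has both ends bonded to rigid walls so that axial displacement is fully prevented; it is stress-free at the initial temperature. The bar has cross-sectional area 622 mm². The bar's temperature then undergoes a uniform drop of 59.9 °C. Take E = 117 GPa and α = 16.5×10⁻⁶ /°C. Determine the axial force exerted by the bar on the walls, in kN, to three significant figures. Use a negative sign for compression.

71.9 kN

Free thermal expansion αLΔT = 16.5e-6 · 2610 · -59.9 = -2.58 mm.
The walls impose strain ε = −(-2.58)/2610 = 9.8835e-04; σ = Eε = 117000 · 9.8835e-04 = 115.6 MPa.
Wall reaction R = σ·A = 115.6·622 = 71930 N = 71.93 kN.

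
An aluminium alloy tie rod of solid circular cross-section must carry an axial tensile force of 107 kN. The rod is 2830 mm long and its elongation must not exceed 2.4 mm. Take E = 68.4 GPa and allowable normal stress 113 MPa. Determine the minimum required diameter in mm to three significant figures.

48.5 mm

Required area A ≥ P/σ_allow = 107000/113 = 946.9 mm².
For a solid circular section, d ≥ √(4A/π) = 34.72 mm.
Elongation limit: A ≥ PL/(Eδ_allow) = 107000·2830/(68400·2.4) = 1845 mm² ⇒ d ≥ 48.46 mm.
The elongation limit governs.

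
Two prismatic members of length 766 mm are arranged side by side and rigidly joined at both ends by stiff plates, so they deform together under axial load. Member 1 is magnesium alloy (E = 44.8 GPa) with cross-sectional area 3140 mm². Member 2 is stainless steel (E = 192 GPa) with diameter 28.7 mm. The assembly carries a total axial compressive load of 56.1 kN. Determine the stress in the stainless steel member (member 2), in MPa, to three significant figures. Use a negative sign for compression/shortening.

-40.7 MPa

A_2 = 646.9 mm².
Equal strain + equilibrium ⇒ each member carries load in proportion to AE: A₁E₁ = 140700000 N, A₂E₂ = 124200000 N, ΣAE = 264900000 N.
σ₂ = P·E₂/ΣAE = -56100·192000/264900000 = -40.66 MPa.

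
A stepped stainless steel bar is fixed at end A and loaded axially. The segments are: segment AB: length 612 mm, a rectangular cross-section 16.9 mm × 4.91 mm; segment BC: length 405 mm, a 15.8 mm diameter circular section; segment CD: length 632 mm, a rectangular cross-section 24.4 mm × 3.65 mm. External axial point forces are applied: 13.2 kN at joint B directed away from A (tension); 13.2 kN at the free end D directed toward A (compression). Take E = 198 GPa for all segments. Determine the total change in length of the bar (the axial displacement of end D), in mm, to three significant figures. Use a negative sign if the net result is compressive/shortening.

Internal axial forces (sectioning from the free end, tension +): N_CD = -13.2 kN, N_BC = -13.2 kN, N_AB = 0 kN.
A_AB = 82.98 mm².
A_BC = 196.1 mm².
A_CD = 89.06 mm².
δ_AB = 0·612/(82.98·198000) = 0 mm
δ_BC = -13200·405/(196.1·198000) = -0.1377 mm
δ_CD = -13200·632/(89.06·198000) = -0.4731 mm
δ = Σδ_i = -0.6108 mm.

-0.611 mm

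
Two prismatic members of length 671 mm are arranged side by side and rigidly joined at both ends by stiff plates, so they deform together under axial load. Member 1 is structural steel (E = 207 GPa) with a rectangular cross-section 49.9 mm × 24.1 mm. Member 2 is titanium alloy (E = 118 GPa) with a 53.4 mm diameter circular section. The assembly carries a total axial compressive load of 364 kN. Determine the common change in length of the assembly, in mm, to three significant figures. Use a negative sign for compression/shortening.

-0.476 mm

A_1 = 1203 mm².
A_2 = 2240 mm².
Equal strain + equilibrium ⇒ each member carries load in proportion to AE: A₁E₁ = 248900000 N, A₂E₂ = 264300000 N, ΣAE = 513200000 N.
δ = PL/ΣAE = -364000·671/513200000 = -0.4759 mm.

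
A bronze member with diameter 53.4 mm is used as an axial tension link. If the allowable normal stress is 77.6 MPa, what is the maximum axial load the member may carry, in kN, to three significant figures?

A = 2240 mm².
P_max = σ_allow · A = 77.6 · 2240 = 173800 N = 173.8 kN.

174 kN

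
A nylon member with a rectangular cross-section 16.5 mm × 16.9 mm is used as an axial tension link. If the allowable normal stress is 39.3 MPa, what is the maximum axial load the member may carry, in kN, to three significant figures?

11.0 kN

A = 278.8 mm².
P_max = σ_allow · A = 39.3 · 278.8 = 10960 N = 10.96 kN.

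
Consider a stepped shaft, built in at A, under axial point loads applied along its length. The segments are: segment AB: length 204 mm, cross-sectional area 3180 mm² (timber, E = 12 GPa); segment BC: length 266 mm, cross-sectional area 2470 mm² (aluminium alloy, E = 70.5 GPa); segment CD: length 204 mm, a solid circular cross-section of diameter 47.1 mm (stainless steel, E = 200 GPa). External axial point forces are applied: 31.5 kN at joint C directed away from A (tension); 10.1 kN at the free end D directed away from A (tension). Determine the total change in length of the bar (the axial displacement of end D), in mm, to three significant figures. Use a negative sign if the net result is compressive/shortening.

Internal axial forces (sectioning from the free end, tension +): N_CD = 10.1 kN, N_BC = 41.6 kN, N_AB = 41.6 kN.
A_CD = 1742 mm².
δ_AB = 41600·204/(3180·12000) = 0.2224 mm
δ_BC = 41600·266/(2470·70500) = 0.06355 mm
δ_CD = 10100·204/(1742·200000) = 0.005913 mm
δ = Σδ_i = 0.2918 mm.

0.292 mm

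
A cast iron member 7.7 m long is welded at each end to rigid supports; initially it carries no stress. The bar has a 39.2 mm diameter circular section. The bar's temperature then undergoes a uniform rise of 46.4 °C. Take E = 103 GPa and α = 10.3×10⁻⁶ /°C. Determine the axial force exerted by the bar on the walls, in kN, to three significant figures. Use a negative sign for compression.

-59.4 kN

Free thermal expansion αLΔT = 10.3e-6 · 7700 · 46.4 = 3.68 mm.
The walls impose strain ε = −(3.68)/7700 = -4.7792e-04; σ = Eε = 103000 · -4.7792e-04 = -49.23 MPa.
Wall reaction R = σ·A = -49.23·1207 = -59410 N = -59.41 kN.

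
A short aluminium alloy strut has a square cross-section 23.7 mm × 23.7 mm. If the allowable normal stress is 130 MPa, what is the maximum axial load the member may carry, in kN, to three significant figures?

A = 561.7 mm².
P_max = σ_allow · A = 130 · 561.7 = 73020 N = 73.02 kN.

73.0 kN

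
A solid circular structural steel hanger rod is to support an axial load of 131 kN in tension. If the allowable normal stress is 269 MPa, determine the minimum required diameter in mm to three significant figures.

24.9 mm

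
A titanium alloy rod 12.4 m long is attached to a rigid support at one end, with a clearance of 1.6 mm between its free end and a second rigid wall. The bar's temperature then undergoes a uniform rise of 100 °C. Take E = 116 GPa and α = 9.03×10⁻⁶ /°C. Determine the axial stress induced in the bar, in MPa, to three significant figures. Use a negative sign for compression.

-89.8 MPa

Free thermal expansion αLΔT = 9.03e-6 · 12400 · 100 = 11.2 mm.
The walls engage after the gap closes; constrained expansion = 11.2 − 1.6 = 9.597 mm.
The walls impose strain ε = −(9.597)/12400 = -7.7397e-04; σ = Eε = 116000 · -7.7397e-04 = -89.78 MPa.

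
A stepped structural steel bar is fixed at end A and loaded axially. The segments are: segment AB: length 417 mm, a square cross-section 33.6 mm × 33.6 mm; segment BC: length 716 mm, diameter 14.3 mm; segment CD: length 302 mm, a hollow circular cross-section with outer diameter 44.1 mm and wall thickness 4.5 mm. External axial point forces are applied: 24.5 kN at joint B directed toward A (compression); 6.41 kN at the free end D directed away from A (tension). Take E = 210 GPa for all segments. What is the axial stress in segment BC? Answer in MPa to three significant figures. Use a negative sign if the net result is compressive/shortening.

39.9 MPa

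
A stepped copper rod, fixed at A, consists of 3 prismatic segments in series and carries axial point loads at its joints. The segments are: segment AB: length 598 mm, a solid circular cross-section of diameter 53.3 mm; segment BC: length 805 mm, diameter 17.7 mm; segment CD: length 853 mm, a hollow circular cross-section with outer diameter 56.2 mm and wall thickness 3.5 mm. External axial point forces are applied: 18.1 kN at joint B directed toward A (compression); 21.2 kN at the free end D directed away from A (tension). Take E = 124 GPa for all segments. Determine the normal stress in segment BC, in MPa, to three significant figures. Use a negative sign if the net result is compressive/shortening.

Internal axial forces (sectioning from the free end, tension +): N_CD = 21.2 kN, N_BC = 21.2 kN, N_AB = 3.1 kN.
A_BC = 246.1 mm².
σ_BC = N_BC/A_BC = 21200/246.1 = 86.16 MPa.

86.2 MPa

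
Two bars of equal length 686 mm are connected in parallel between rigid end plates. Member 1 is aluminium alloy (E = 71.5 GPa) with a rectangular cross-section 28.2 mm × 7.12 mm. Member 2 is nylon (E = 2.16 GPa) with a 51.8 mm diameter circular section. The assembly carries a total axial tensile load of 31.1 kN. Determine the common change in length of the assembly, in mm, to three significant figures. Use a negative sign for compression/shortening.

1.13 mm

A_1 = 200.8 mm².
A_2 = 2107 mm².
Equal strain + equilibrium ⇒ each member carries load in proportion to AE: A₁E₁ = 14360000 N, A₂E₂ = 4552000 N, ΣAE = 18910000 N.
δ = PL/ΣAE = 31100·686/18910000 = 1.128 mm.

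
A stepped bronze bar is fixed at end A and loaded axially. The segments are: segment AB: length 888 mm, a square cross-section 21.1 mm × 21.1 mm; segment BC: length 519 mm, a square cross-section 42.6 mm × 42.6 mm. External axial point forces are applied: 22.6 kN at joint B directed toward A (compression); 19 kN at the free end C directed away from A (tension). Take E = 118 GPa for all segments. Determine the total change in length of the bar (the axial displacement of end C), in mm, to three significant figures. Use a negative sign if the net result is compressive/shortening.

-0.0148 mm

Internal axial forces (sectioning from the free end, tension +): N_BC = 19 kN, N_AB = -3.6 kN.
A_AB = 445.2 mm².
A_BC = 1815 mm².
δ_AB = -3600·888/(445.2·118000) = -0.06085 mm
δ_BC = 19000·519/(1815·118000) = 0.04605 mm
δ = Σδ_i = -0.0148 mm.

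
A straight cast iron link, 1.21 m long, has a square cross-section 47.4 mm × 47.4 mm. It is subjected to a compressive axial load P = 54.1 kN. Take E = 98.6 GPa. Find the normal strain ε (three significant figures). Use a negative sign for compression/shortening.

-2.44e-04

A = 2247 mm².
σ = N/A = -24.08 MPa; ε = σ/E = -24.08/98600 = -2.442e-04.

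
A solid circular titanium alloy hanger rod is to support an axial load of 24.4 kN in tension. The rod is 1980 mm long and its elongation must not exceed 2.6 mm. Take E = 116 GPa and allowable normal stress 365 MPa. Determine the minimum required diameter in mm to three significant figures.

14.3 mm

Required area A ≥ P/σ_allow = 24400/365 = 66.85 mm².
For a solid circular section, d ≥ √(4A/π) = 9.226 mm.
Elongation limit: A ≥ PL/(Eδ_allow) = 24400·1980/(116000·2.6) = 160.2 mm² ⇒ d ≥ 14.28 mm.
The elongation limit governs.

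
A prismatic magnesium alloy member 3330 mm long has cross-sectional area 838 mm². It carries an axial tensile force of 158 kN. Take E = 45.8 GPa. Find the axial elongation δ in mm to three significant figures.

δ_mech = NL/(AE) = 158000·3330/(838·45800) = 13.71 mm.

13.7 mm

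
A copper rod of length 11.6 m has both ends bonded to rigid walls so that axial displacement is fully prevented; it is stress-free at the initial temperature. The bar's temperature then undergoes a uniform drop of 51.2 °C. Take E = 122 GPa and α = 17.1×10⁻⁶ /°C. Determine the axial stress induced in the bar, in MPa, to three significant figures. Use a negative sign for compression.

107 MPa

Free thermal expansion αLΔT = 17.1e-6 · 11600 · -51.2 = -10.16 mm.
The walls impose strain ε = −(-10.16)/11600 = 8.7552e-04; σ = Eε = 122000 · 8.7552e-04 = 106.8 MPa.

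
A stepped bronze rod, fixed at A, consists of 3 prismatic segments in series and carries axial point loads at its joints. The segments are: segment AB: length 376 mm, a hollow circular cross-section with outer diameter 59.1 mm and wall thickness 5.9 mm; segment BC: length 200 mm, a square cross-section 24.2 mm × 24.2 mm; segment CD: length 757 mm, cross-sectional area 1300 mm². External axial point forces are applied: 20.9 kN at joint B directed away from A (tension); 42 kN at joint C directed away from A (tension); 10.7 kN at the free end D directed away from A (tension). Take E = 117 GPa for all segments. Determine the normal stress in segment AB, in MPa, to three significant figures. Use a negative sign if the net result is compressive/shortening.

74.6 MPa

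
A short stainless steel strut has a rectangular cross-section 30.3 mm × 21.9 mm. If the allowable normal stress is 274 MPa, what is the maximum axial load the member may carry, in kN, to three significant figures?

182 kN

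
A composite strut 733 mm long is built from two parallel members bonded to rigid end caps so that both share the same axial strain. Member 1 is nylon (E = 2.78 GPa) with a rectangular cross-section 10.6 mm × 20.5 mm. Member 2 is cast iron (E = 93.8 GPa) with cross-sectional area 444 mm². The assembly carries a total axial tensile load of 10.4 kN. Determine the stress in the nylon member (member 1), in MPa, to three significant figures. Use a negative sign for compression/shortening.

0.684 MPa

A_1 = 217.3 mm².
Equal strain + equilibrium ⇒ each member carries load in proportion to AE: A₁E₁ = 604100 N, A₂E₂ = 41650000 N, ΣAE = 42250000 N.
σ₁ = P·E₁/ΣAE = 10400·2780/42250000 = 0.6843 MPa.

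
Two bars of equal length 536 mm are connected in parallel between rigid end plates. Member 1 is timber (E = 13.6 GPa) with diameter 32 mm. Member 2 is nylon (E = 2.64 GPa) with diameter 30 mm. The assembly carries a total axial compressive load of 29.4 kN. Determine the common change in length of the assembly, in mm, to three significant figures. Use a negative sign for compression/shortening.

-1.23 mm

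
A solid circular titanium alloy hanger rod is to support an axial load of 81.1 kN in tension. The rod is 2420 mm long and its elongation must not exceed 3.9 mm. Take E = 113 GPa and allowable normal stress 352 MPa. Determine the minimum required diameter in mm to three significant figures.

Required area A ≥ P/σ_allow = 81100/352 = 230.4 mm².
For a solid circular section, d ≥ √(4A/π) = 17.13 mm.
Elongation limit: A ≥ PL/(Eδ_allow) = 81100·2420/(113000·3.9) = 445.3 mm² ⇒ d ≥ 23.81 mm.
The elongation limit governs.

23.8 mm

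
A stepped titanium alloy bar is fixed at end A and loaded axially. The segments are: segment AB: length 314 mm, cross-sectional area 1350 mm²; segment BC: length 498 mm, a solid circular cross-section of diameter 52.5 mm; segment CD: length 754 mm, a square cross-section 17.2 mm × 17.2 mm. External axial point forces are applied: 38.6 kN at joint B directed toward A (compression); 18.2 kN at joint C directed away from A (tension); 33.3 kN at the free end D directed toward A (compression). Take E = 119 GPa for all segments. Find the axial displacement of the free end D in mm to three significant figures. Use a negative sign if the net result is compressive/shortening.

-0.847 mm

Internal axial forces (sectioning from the free end, tension +): N_CD = -33.3 kN, N_BC = -15.1 kN, N_AB = -53.7 kN.
A_BC = 2165 mm².
A_CD = 295.8 mm².
δ_AB = -53700·314/(1350·119000) = -0.105 mm
δ_BC = -15100·498/(2165·119000) = -0.02919 mm
δ_CD = -33300·754/(295.8·119000) = -0.7132 mm
δ = Σδ_i = -0.8474 mm.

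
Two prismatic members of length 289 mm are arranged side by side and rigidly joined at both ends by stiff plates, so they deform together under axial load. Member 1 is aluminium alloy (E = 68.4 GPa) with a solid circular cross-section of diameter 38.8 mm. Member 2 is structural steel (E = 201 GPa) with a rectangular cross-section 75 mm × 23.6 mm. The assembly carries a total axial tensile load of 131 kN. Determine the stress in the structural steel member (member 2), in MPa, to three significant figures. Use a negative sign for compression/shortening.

A_1 = 1182 mm².
A_2 = 1770 mm².
Equal strain + equilibrium ⇒ each member carries load in proportion to AE: A₁E₁ = 80870000 N, A₂E₂ = 355800000 N, ΣAE = 436600000 N.
σ₂ = P·E₂/ΣAE = 131000·201000/436600000 = 60.3 MPa.

60.3 MPa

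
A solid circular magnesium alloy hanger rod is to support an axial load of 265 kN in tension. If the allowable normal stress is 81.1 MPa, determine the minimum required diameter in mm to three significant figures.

64.5 mm

Required area A ≥ P/σ_allow = 265000/81.1 = 3268 mm².
For a solid circular section, d ≥ √(4A/π) = 64.5 mm.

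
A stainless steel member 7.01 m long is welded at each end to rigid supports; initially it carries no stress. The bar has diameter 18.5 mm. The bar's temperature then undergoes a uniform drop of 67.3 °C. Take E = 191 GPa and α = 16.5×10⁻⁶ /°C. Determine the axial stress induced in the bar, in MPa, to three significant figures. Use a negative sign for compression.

Free thermal expansion αLΔT = 16.5e-6 · 7010 · -67.3 = -7.784 mm.
The walls impose strain ε = −(-7.784)/7010 = 1.1104e-03; σ = Eε = 191000 · 1.1104e-03 = 212.1 MPa.

212 MPa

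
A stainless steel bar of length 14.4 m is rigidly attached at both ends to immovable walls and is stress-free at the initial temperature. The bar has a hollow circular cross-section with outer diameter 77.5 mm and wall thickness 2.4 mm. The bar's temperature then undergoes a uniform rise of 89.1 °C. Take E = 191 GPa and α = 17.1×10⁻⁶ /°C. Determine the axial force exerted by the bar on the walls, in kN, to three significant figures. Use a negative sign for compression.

Free thermal expansion αLΔT = 17.1e-6 · 14400 · 89.1 = 21.94 mm.
The walls impose strain ε = −(21.94)/14400 = -1.5236e-03; σ = Eε = 191000 · -1.5236e-03 = -291 MPa.
Wall reaction R = σ·A = -291·566.2 = -164800 N = -164.8 kN.

-165 kN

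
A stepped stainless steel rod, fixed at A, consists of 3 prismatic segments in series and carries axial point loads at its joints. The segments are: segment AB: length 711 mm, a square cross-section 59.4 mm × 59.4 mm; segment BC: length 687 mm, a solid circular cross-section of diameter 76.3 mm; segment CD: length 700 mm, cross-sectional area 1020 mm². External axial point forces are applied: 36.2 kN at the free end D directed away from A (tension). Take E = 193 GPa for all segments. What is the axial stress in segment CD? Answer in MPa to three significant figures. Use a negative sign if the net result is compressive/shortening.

Internal axial forces (sectioning from the free end, tension +): N_CD = 36.2 kN, N_BC = 36.2 kN, N_AB = 36.2 kN.
σ_CD = N_CD/A_CD = 36200/1020 = 35.49 MPa.

35.5 MPa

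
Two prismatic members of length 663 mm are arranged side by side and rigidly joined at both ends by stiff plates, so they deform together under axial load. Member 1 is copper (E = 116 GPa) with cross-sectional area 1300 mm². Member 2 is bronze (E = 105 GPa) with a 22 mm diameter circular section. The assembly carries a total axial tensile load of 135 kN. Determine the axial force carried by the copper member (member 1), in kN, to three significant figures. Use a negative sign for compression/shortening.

107 kN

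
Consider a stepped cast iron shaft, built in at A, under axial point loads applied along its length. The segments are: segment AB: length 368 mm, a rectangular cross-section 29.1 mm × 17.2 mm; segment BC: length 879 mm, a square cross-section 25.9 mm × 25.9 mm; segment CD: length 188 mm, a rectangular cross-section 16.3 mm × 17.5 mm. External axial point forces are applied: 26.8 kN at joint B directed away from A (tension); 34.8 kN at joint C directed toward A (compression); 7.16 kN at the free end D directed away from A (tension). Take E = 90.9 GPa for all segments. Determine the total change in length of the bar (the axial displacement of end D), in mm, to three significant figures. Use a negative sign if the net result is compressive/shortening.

-0.353 mm

Internal axial forces (sectioning from the free end, tension +): N_CD = 7.16 kN, N_BC = -27.64 kN, N_AB = -0.84 kN.
A_AB = 500.5 mm².
A_BC = 670.8 mm².
A_CD = 285.2 mm².
δ_AB = -840·368/(500.5·90900) = -0.006794 mm
δ_BC = -27640·879/(670.8·90900) = -0.3984 mm
δ_CD = 7160·188/(285.2·90900) = 0.05191 mm
δ = Σδ_i = -0.3533 mm.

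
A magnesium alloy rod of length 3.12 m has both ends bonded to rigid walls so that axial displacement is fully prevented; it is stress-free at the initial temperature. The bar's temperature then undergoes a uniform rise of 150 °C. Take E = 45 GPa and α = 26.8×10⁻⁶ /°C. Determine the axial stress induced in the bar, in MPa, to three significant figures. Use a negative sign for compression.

Free thermal expansion αLΔT = 26.8e-6 · 3120 · 150 = 12.54 mm.
The walls impose strain ε = −(12.54)/3120 = -4.0200e-03; σ = Eε = 45000 · -4.0200e-03 = -180.9 MPa.

-181 MPa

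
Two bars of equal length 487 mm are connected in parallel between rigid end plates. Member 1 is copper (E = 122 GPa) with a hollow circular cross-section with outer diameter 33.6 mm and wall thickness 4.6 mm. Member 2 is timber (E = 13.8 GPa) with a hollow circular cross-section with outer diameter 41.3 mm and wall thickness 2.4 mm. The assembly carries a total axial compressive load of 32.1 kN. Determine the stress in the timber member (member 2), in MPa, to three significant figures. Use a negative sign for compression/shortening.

-8.03 MPa

A_1 = 419.1 mm².
A_2 = 293.3 mm².
Equal strain + equilibrium ⇒ each member carries load in proportion to AE: A₁E₁ = 51130000 N, A₂E₂ = 4048000 N, ΣAE = 55180000 N.
σ₂ = P·E₂/ΣAE = -32100·13800/55180000 = -8.028 MPa.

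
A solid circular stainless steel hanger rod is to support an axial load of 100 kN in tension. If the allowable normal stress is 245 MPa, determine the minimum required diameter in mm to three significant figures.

22.8 mm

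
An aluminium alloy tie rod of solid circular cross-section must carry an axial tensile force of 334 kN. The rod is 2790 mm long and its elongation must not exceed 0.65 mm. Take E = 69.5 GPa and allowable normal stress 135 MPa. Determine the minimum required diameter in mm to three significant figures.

162 mm

Required area A ≥ P/σ_allow = 334000/135 = 2474 mm².
For a solid circular section, d ≥ √(4A/π) = 56.13 mm.
Elongation limit: A ≥ PL/(Eδ_allow) = 334000·2790/(69500·0.65) = 20630 mm² ⇒ d ≥ 162.1 mm.
The elongation limit governs.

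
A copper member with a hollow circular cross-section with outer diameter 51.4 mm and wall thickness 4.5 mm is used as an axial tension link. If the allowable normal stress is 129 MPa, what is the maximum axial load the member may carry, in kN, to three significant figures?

85.5 kN

A = 663 mm².
P_max = σ_allow · A = 129 · 663 = 85530 N = 85.53 kN.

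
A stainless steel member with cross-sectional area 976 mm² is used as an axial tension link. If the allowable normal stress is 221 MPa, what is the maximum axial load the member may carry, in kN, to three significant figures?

216 kN

P_max = σ_allow · A = 221 · 976 = 215700 N = 215.7 kN.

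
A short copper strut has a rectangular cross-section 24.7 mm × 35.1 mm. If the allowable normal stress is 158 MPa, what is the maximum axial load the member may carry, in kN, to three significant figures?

A = 867 mm².
P_max = σ_allow · A = 158 · 867 = 137000 N = 137 kN.

137 kN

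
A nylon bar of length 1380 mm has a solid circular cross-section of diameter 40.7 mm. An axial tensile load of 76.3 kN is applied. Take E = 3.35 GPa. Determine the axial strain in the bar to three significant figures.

A = 1301 mm².
σ = N/A = 58.65 MPa; ε = σ/E = 58.65/3350 = 1.751e-02.

0.0175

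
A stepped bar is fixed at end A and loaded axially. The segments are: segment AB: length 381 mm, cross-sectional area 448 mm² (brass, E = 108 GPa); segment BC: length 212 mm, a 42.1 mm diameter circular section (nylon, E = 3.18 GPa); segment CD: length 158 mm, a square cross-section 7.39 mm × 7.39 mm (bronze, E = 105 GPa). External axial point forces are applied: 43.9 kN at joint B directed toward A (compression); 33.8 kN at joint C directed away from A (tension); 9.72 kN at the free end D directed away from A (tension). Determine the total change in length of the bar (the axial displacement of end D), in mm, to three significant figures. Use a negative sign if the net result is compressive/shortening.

Internal axial forces (sectioning from the free end, tension +): N_CD = 9.72 kN, N_BC = 43.52 kN, N_AB = -0.38 kN.
A_BC = 1392 mm².
A_CD = 54.61 mm².
δ_AB = -380·381/(448·108000) = -0.002992 mm
δ_BC = 43520·212/(1392·3180) = 2.084 mm
δ_CD = 9720·158/(54.61·105000) = 0.2678 mm
δ = Σδ_i = 2.349 mm.

2.35 mm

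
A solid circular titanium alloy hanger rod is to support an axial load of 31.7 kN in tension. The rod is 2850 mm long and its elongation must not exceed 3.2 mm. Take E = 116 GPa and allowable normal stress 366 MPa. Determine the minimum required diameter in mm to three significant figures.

17.6 mm

Required area A ≥ P/σ_allow = 31700/366 = 86.61 mm².
For a solid circular section, d ≥ √(4A/π) = 10.5 mm.
Elongation limit: A ≥ PL/(Eδ_allow) = 31700·2850/(116000·3.2) = 243.4 mm² ⇒ d ≥ 17.6 mm.
The elongation limit governs.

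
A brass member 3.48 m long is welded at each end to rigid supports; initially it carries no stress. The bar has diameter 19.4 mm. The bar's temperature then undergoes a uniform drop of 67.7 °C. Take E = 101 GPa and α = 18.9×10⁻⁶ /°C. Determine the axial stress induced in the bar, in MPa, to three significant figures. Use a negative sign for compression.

129 MPa

Free thermal expansion αLΔT = 18.9e-6 · 3480 · -67.7 = -4.453 mm.
The walls impose strain ε = −(-4.453)/3480 = 1.2795e-03; σ = Eε = 101000 · 1.2795e-03 = 129.2 MPa.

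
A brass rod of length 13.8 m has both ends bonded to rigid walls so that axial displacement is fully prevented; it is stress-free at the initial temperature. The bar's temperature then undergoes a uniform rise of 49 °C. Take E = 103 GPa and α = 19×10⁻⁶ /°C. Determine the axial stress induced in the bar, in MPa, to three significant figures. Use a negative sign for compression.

-95.9 MPa

Free thermal expansion αLΔT = 19e-6 · 13800 · 49 = 12.85 mm.
The walls impose strain ε = −(12.85)/13800 = -9.3100e-04; σ = Eε = 103000 · -9.3100e-04 = -95.89 MPa.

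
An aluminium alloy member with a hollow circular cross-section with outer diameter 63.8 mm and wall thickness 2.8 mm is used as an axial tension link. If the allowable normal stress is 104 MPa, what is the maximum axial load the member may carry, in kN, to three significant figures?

A = 536.6 mm².
P_max = σ_allow · A = 104 · 536.6 = 55800 N = 55.8 kN.

55.8 kN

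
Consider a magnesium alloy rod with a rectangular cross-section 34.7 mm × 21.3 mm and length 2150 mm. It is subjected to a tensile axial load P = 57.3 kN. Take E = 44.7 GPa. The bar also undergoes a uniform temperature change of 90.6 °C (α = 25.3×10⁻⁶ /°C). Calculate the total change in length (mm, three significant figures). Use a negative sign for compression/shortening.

A = 739.1 mm².
δ_mech = NL/(AE) = 57300·2150/(739.1·44700) = 3.729 mm.
δ_thermal = αLΔT = 25.3e-6·2150·90.6 = 4.928 mm.
δ = δ_mech + δ_thermal = 8.657 mm.

8.66 mm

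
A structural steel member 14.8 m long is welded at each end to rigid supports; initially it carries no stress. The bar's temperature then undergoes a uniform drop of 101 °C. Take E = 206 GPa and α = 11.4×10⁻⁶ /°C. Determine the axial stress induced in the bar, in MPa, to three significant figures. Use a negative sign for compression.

237 MPa

Free thermal expansion αLΔT = 11.4e-6 · 14800 · -101 = -17.04 mm.
The walls impose strain ε = −(-17.04)/14800 = 1.1514e-03; σ = Eε = 206000 · 1.1514e-03 = 237.2 MPa.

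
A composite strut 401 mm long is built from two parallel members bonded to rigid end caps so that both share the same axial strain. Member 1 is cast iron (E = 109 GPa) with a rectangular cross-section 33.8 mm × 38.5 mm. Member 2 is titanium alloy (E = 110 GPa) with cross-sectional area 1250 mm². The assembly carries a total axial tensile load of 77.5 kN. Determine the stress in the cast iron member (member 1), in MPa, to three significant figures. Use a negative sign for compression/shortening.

30.2 MPa

A_1 = 1301 mm².
Equal strain + equilibrium ⇒ each member carries load in proportion to AE: A₁E₁ = 141800000 N, A₂E₂ = 137500000 N, ΣAE = 279300000 N.
σ₁ = P·E₁/ΣAE = 77500·109000/279300000 = 30.24 MPa.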